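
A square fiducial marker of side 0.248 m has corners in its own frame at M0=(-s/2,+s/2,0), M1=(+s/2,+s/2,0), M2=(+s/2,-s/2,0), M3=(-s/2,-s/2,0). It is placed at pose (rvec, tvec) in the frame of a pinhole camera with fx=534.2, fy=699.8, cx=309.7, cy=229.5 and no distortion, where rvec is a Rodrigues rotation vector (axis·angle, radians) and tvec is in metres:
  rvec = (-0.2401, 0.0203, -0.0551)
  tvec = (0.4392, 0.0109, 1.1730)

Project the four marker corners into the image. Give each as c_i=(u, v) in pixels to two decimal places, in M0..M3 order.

c0=(459.85, 313.97) c1=(576.12, 305.56) c2=(557.27, 161.66) c3=(446.75, 170.05)

Intrinsics K: fx=534.2, fy=699.8, cx=309.7, cy=229.5
Marker side s = 0.248 m; corners in marker frame (Z=0):
  M0 = (-0.1240, +0.1240, 0)
  M1 = (+0.1240, +0.1240, 0)
  M2 = (+0.1240, -0.1240, 0)
  M3 = (-0.1240, -0.1240, 0)
rvec = (-0.2401, 0.0203, -0.0551), |rvec| = θ = 0.24718 rad = 14.162°
Rodrigues: sinθ=0.24467, 1−cosθ=0.03039; R = I + sinθ·[k]× + (1−cosθ)·[k]×²:
    [+0.99828 +0.05212 +0.02668]
    [-0.05697 +0.96981 +0.23711]
    [-0.01351 -0.23822 +0.97112]
t = (0.4392, 0.0109, 1.1730) m
M0: Pc = R·M0+t = (+0.32188, +0.13822, +1.14514); u = 534.2·(+0.32188)/1.14514 + 309.7 = 459.8530, v = 699.8·(+0.13822)/1.14514 + 229.5 = 313.9673
M1: Pc = R·M1+t = (+0.56945, +0.12409, +1.14179); u = 534.2·(+0.56945)/1.14179 + 309.7 = 576.1249, v = 699.8·(+0.12409)/1.14179 + 229.5 = 305.5566
M2: Pc = R·M2+t = (+0.55652, -0.11642, +1.20086); u = 534.2·(+0.55652)/1.20086 + 309.7 = 557.2682, v = 699.8·(-0.11642)/1.20086 + 229.5 = 161.6563
M3: Pc = R·M3+t = (+0.30895, -0.10229, +1.20421); u = 534.2·(+0.30895)/1.20421 + 309.7 = 446.7530, v = 699.8·(-0.10229)/1.20421 + 229.5 = 170.0549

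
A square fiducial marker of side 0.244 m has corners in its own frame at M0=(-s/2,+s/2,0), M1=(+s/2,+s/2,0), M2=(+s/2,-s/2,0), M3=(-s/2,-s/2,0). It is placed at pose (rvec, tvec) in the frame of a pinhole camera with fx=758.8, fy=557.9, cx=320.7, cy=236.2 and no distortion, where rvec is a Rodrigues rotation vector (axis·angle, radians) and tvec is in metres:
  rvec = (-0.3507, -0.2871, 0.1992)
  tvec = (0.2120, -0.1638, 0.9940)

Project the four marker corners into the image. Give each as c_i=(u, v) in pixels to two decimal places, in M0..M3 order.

c0=(386.67, 187.17) c1=(560.52, 223.56) c2=(565.13, 107.30) c3=(406.88, 67.33)

Intrinsics K: fx=758.8, fy=557.9, cx=320.7, cy=236.2
Marker side s = 0.244 m; corners in marker frame (Z=0):
  M0 = (-0.1220, +0.1220, 0)
  M1 = (+0.1220, +0.1220, 0)
  M2 = (+0.1220, -0.1220, 0)
  M3 = (-0.1220, -0.1220, 0)
rvec = (-0.3507, -0.2871, 0.1992), |rvec| = θ = 0.49507 rad = 28.366°
Rodrigues: sinθ=0.47510, 1−cosθ=0.12007; R = I + sinθ·[k]× + (1−cosθ)·[k]×²:
    [+0.94018 -0.14184 -0.30974]
    [+0.24049 +0.92031 +0.30853]
    [+0.24129 -0.36456 +0.89937]
t = (0.2120, -0.1638, 0.9940) m
M0: Pc = R·M0+t = (+0.07999, -0.08086, +0.92009); u = 758.8·(+0.07999)/0.92009 + 320.7 = 386.6710, v = 557.9·(-0.08086)/0.92009 + 236.2 = 187.1693
M1: Pc = R·M1+t = (+0.30940, -0.02218, +0.97896); u = 758.8·(+0.30940)/0.97896 + 320.7 = 560.5168, v = 557.9·(-0.02218)/0.97896 + 236.2 = 223.5583
M2: Pc = R·M2+t = (+0.34401, -0.24674, +1.06791); u = 758.8·(+0.34401)/1.06791 + 320.7 = 565.1318, v = 557.9·(-0.24674)/1.06791 + 236.2 = 107.2986
M3: Pc = R·M3+t = (+0.11460, -0.30542, +1.00904); u = 758.8·(+0.11460)/1.00904 + 320.7 = 406.8810, v = 557.9·(-0.30542)/1.00904 + 236.2 = 67.3341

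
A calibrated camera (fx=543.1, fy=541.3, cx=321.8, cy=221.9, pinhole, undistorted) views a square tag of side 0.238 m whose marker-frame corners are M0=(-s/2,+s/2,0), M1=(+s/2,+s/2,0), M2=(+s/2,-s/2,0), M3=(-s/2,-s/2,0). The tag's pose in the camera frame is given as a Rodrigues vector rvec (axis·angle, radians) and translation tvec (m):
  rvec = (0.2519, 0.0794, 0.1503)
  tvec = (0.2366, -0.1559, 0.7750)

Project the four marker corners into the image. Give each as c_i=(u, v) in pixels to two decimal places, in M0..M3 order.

c0=(390.58, 181.40) c1=(551.43, 206.17) c2=(594.43, 37.71) c3=(419.85, 14.11)

Intrinsics K: fx=543.1, fy=541.3, cx=321.8, cy=221.9
Marker side s = 0.238 m; corners in marker frame (Z=0):
  M0 = (-0.1190, +0.1190, 0)
  M1 = (+0.1190, +0.1190, 0)
  M2 = (+0.1190, -0.1190, 0)
  M3 = (-0.1190, -0.1190, 0)
rvec = (0.2519, 0.0794, 0.1503), |rvec| = θ = 0.30389 rad = 17.412°
Rodrigues: sinθ=0.29923, 1−cosθ=0.04582; R = I + sinθ·[k]× + (1−cosθ)·[k]×²:
    [+0.98566 -0.13807 +0.09697]
    [+0.15792 +0.95731 -0.24212]
    [-0.05940 +0.25396 +0.96539]
t = (0.2366, -0.1559, 0.7750) m
M0: Pc = R·M0+t = (+0.10288, -0.06077, +0.81229); u = 543.1·(+0.10288)/0.81229 + 321.8 = 390.5828, v = 541.3·(-0.06077)/0.81229 + 221.9 = 181.4017
M1: Pc = R·M1+t = (+0.33746, -0.02319, +0.79815); u = 543.1·(+0.33746)/0.79815 + 321.8 = 551.4255, v = 541.3·(-0.02319)/0.79815 + 221.9 = 206.1743
M2: Pc = R·M2+t = (+0.37032, -0.25103, +0.73771); u = 543.1·(+0.37032)/0.73771 + 321.8 = 594.4320, v = 541.3·(-0.25103)/0.73771 + 221.9 = 37.7071
M3: Pc = R·M3+t = (+0.13574, -0.28861, +0.75185); u = 543.1·(+0.13574)/0.75185 + 321.8 = 419.8501, v = 541.3·(-0.28861)/0.75185 + 221.9 = 14.1106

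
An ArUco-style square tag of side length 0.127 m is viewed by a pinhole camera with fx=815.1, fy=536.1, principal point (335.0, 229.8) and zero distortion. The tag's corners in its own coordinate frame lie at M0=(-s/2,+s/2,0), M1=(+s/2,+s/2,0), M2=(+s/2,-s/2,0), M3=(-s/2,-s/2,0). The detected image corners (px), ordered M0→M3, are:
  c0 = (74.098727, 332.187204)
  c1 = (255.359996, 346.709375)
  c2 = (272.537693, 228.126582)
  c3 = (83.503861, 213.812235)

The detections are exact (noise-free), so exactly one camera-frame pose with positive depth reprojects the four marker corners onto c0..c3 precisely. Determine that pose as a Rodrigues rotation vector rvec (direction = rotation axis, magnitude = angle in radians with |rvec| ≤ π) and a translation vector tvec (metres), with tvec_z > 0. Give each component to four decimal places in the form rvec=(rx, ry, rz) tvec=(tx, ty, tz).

rvec=(0.1796, 0.0399, 0.1115) tvec=(-0.1111, 0.0532, 0.5521)

Intrinsics K: fx=815.1, fy=536.1, cx=335.0, cy=229.8
Marker side s = 0.127 m; corners in marker frame (Z=0):
  M0 = (-0.0635, +0.0635, 0)
  M1 = (+0.0635, +0.0635, 0)
  M2 = (+0.0635, -0.0635, 0)
  M3 = (-0.0635, -0.0635, 0)
Detected image corners:
  c0 = (74.098727, 332.187204) px
  c1 = (255.359996, 346.709375) px
  c2 = (272.537693, 228.126582) px
  c3 = (83.503861, 213.812235) px
Planar DLT: solve 8×8 A·h = b for H (H[2,2]=1):
  H  [+1448.03924 -48.56305 +170.92229]
  H  [+98.53564 +1024.44837 +281.41331]
  H  [-0.05357 +0.32671 +1.00000]
B = K⁻¹H; ‖b₁‖=1.811173, ‖b₂‖=1.811173; λ = 2/(‖b₁‖+‖b₂‖) = 0.552128, sign → tz>0 ⇒ λ=+0.552128
r₁ = λ·B[:,0] = (+0.99302,+0.11416,-0.02958); r₂ = λ·B[:,1] = (-0.10703,+0.97776,+0.18038)
r₃ = r₁×r₂ = (+0.04951,-0.17596,+0.98315); SVD([r₁ r₂ r₃]) → R = UVᵀ:
  R  [+0.99302 -0.10703 +0.04951]
  R  [+0.11416 +0.97776 -0.17596]
  R  [-0.02958 +0.18038 +0.98315]
t = (-0.11114, +0.05316, +0.55213) m
tr R = 2.953928; θ = arccos((tr R − 1)/2) = 0.215057 rad = 12.322°
axis k = ((R−Rᵀ)₃₂, (R−Rᵀ)₁₃, (R−Rᵀ)₂₁) / (2 sinθ) = (+0.834912, +0.185308, +0.518251)
rvec = θ·k = (+0.179554, +0.039852, +0.111453)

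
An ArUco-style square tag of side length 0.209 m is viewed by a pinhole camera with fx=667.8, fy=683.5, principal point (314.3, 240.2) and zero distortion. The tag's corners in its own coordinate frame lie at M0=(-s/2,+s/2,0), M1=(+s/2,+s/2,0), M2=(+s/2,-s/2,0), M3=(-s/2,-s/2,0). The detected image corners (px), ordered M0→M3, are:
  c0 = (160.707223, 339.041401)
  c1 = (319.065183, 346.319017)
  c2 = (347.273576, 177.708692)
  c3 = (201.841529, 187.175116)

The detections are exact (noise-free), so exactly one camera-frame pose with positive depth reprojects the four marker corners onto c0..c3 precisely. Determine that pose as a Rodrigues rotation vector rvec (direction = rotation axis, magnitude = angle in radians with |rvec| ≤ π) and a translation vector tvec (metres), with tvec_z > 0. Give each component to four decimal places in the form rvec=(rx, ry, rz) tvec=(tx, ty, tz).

Intrinsics K: fx=667.8, fy=683.5, cx=314.3, cy=240.2
Marker side s = 0.209 m; corners in marker frame (Z=0):
  M0 = (-0.1045, +0.1045, 0)
  M1 = (+0.1045, +0.1045, 0)
  M2 = (+0.1045, -0.1045, 0)
  M3 = (-0.1045, -0.1045, 0)
Detected image corners:
  c0 = (160.707223, 339.041401) px
  c1 = (319.065183, 346.319017) px
  c2 = (347.273576, 177.708692) px
  c3 = (201.841529, 187.175116) px
Planar DLT: solve 8×8 A·h = b for H (H[2,2]=1):
  H  [+595.56165 -301.81521 +254.17136]
  H  [-139.63194 +627.49862 +258.21857]
  H  [-0.50354 -0.52210 +1.00000]
B = K⁻¹H; ‖b₁‖=1.236337, ‖b₂‖=1.236337; λ = 2/(‖b₁‖+‖b₂‖) = 0.808841, sign → tz>0 ⇒ λ=+0.808841
r₁ = λ·B[:,0] = (+0.91303,-0.02211,-0.40728); r₂ = λ·B[:,1] = (-0.16680,+0.89098,-0.42230)
r₃ = r₁×r₂ = (+0.37222,+0.45351,+0.80980); SVD([r₁ r₂ r₃]) → R = UVᵀ:
  R  [+0.91303 -0.16680 +0.37222]
  R  [-0.02211 +0.89098 +0.45351]
  R  [-0.40728 -0.42230 +0.80980]
t = (-0.07283, +0.02132, +0.80884) m
tr R = 2.613816; θ = arccos((tr R − 1)/2) = 0.631898 rad = 36.205°
axis k = ((R−Rᵀ)₃₂, (R−Rᵀ)₁₃, (R−Rᵀ)₂₁) / (2 sinθ) = (-0.741359, +0.659836, +0.122484)
rvec = θ·k = (-0.468464, +0.416949, +0.077397)

rvec=(-0.4685, 0.4169, 0.0774) tvec=(-0.0728, 0.0213, 0.8088)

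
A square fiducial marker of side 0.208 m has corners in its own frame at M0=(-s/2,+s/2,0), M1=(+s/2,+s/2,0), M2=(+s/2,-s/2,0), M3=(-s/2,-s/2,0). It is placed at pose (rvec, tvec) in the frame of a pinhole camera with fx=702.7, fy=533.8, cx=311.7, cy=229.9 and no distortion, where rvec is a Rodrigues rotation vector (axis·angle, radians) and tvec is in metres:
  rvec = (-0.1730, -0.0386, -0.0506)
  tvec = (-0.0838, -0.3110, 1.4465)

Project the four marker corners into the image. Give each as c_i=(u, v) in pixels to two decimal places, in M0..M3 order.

c0=(221.90, 153.52) c1=(324.24, 150.35) c2=(318.59, 77.91) c3=(218.72, 80.56)

Intrinsics K: fx=702.7, fy=533.8, cx=311.7, cy=229.9
Marker side s = 0.208 m; corners in marker frame (Z=0):
  M0 = (-0.1040, +0.1040, 0)
  M1 = (+0.1040, +0.1040, 0)
  M2 = (+0.1040, -0.1040, 0)
  M3 = (-0.1040, -0.1040, 0)
rvec = (-0.1730, -0.0386, -0.0506), |rvec| = θ = 0.18433 rad = 10.562°
Rodrigues: sinθ=0.18329, 1−cosθ=0.01694; R = I + sinθ·[k]× + (1−cosθ)·[k]×²:
    [+0.99798 +0.05364 -0.03402]
    [-0.04698 +0.98380 +0.17300]
    [+0.04275 -0.17105 +0.98433]
t = (-0.0838, -0.3110, 1.4465) m
M0: Pc = R·M0+t = (-0.18201, -0.20380, +1.42427); u = 702.7·(-0.18201)/1.42427 + 311.7 = 221.8999, v = 533.8·(-0.20380)/1.42427 + 229.9 = 153.5185
M1: Pc = R·M1+t = (+0.02557, -0.21357, +1.43316); u = 702.7·(+0.02557)/1.43316 + 311.7 = 324.2368, v = 533.8·(-0.21357)/1.43316 + 229.9 = 150.3524
M2: Pc = R·M2+t = (+0.01441, -0.41820, +1.46873); u = 702.7·(+0.01441)/1.46873 + 311.7 = 318.5948, v = 533.8·(-0.41820)/1.46873 + 229.9 = 77.9079
M3: Pc = R·M3+t = (-0.19317, -0.40843, +1.45984); u = 702.7·(-0.19317)/1.45984 + 311.7 = 218.7176, v = 533.8·(-0.40843)/1.45984 + 229.9 = 80.5556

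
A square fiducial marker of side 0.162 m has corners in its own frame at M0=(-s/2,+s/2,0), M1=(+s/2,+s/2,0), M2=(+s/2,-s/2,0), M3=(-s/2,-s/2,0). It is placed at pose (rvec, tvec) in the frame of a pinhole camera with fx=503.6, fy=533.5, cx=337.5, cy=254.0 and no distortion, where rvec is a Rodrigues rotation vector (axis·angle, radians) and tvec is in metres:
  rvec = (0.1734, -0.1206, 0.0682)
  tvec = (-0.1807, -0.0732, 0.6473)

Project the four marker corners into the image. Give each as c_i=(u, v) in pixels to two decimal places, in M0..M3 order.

c0=(130.68, 255.45) c1=(257.35, 262.77) c2=(263.86, 131.23) c3=(131.87, 119.30)

Intrinsics K: fx=503.6, fy=533.5, cx=337.5, cy=254.0
Marker side s = 0.162 m; corners in marker frame (Z=0):
  M0 = (-0.0810, +0.0810, 0)
  M1 = (+0.0810, +0.0810, 0)
  M2 = (+0.0810, -0.0810, 0)
  M3 = (-0.0810, -0.0810, 0)
rvec = (0.1734, -0.1206, 0.0682), |rvec| = θ = 0.22195 rad = 12.717°
Rodrigues: sinθ=0.22014, 1−cosθ=0.02453; R = I + sinθ·[k]× + (1−cosθ)·[k]×²:
    [+0.99044 -0.07805 -0.11372]
    [+0.05723 +0.98271 -0.17608]
    [+0.12550 +0.16788 +0.97779]
t = (-0.1807, -0.0732, 0.6473) m
M0: Pc = R·M0+t = (-0.26725, +0.00176, +0.65073); u = 503.6·(-0.26725)/0.65073 + 337.5 = 130.6776, v = 533.5·(+0.00176)/0.65073 + 254.0 = 255.4463
M1: Pc = R·M1+t = (-0.10680, +0.01104, +0.67106); u = 503.6·(-0.10680)/0.67106 + 337.5 = 257.3545, v = 533.5·(+0.01104)/0.67106 + 254.0 = 262.7730
M2: Pc = R·M2+t = (-0.09415, -0.14816, +0.64387); u = 503.6·(-0.09415)/0.64387 + 337.5 = 263.8592, v = 533.5·(-0.14816)/0.64387 + 254.0 = 131.2331
M3: Pc = R·M3+t = (-0.25460, -0.15744, +0.62354); u = 503.6·(-0.25460)/0.62354 + 337.5 = 131.8691, v = 533.5·(-0.15744)/0.62354 + 254.0 = 119.2978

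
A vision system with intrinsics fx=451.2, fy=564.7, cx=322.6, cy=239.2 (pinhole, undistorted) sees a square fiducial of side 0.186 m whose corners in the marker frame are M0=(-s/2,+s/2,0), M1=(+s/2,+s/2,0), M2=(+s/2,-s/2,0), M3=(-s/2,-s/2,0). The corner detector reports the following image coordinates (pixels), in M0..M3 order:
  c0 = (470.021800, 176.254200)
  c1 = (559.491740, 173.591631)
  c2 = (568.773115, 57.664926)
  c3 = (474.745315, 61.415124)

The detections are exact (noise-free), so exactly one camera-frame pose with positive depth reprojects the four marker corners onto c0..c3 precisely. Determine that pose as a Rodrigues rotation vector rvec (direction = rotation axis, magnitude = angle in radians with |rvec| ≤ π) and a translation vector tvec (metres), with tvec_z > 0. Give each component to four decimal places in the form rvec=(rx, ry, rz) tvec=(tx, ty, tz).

Intrinsics K: fx=451.2, fy=564.7, cx=322.6, cy=239.2
Marker side s = 0.186 m; corners in marker frame (Z=0):
  M0 = (-0.0930, +0.0930, 0)
  M1 = (+0.0930, +0.0930, 0)
  M2 = (+0.0930, -0.0930, 0)
  M3 = (-0.0930, -0.0930, 0)
Detected image corners:
  c0 = (470.021800, 176.254200) px
  c1 = (559.491740, 173.591631) px
  c2 = (568.773115, 57.664926) px
  c3 = (474.745315, 61.415124) px
Planar DLT: solve 8×8 A·h = b for H (H[2,2]=1):
  H  [+470.50710 +99.10545 +517.98716]
  H  [-22.24874 +651.24909 +118.65317]
  H  [-0.04335 +0.26378 +1.00000]
B = K⁻¹H; ‖b₁‖=1.074865, ‖b₂‖=1.074865; λ = 2/(‖b₁‖+‖b₂‖) = 0.930350, sign → tz>0 ⇒ λ=+0.930350
r₁ = λ·B[:,0] = (+0.99899,-0.01957,-0.04033); r₂ = λ·B[:,1] = (+0.02889,+0.96899,+0.24540)
r₃ = r₁×r₂ = (+0.03428,-0.24632,+0.96858); SVD([r₁ r₂ r₃]) → R = UVᵀ:
  R  [+0.99899 +0.02889 +0.03428]
  R  [-0.01957 +0.96899 -0.24632]
  R  [-0.04033 +0.24540 +0.96858]
t = (+0.40288, -0.19860, +0.93035) m
tr R = 2.936567; θ = arccos((tr R − 1)/2) = 0.252529 rad = 14.469°
axis k = ((R−Rᵀ)₃₂, (R−Rᵀ)₁₃, (R−Rᵀ)₂₁) / (2 sinθ) = (+0.984025, +0.149298, -0.096983)
rvec = θ·k = (+0.248495, +0.037702, -0.024491)

rvec=(0.2485, 0.0377, -0.0245) tvec=(0.4029, -0.1986, 0.9303)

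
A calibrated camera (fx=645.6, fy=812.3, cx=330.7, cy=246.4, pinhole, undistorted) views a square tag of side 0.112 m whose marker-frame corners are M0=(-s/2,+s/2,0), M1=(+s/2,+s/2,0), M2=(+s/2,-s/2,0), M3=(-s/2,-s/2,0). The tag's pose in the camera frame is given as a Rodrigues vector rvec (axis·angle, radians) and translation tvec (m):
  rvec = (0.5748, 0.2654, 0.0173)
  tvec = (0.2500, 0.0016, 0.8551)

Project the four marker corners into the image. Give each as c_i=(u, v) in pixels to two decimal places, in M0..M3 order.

Intrinsics K: fx=645.6, fy=812.3, cx=330.7, cy=246.4
Marker side s = 0.112 m; corners in marker frame (Z=0):
  M0 = (-0.0560, +0.0560, 0)
  M1 = (+0.0560, +0.0560, 0)
  M2 = (+0.0560, -0.0560, 0)
  M3 = (-0.0560, -0.0560, 0)
rvec = (0.5748, 0.2654, 0.0173), |rvec| = θ = 0.63335 rad = 36.288°
Rodrigues: sinθ=0.59185, 1−cosθ=0.19395; R = I + sinθ·[k]× + (1−cosθ)·[k]×²:
    [+0.96580 +0.05759 +0.25282]
    [+0.08993 +0.84011 -0.53492]
    [-0.24320 +0.53936 +0.80619]
t = (0.2500, 0.0016, 0.8551) m
M0: Pc = R·M0+t = (+0.19914, +0.04361, +0.89892); u = 645.6·(+0.19914)/0.89892 + 330.7 = 473.7213, v = 812.3·(+0.04361)/0.89892 + 246.4 = 285.8077
M1: Pc = R·M1+t = (+0.30731, +0.05368, +0.87168); u = 645.6·(+0.30731)/0.87168 + 330.7 = 558.3045, v = 812.3·(+0.05368)/0.87168 + 246.4 = 296.4247
M2: Pc = R·M2+t = (+0.30086, -0.04041, +0.81128); u = 645.6·(+0.30086)/0.81128 + 330.7 = 570.1187, v = 812.3·(-0.04041)/0.81128 + 246.4 = 205.9389
M3: Pc = R·M3+t = (+0.19269, -0.05048, +0.83852); u = 645.6·(+0.19269)/0.83852 + 330.7 = 479.0583, v = 812.3·(-0.05048)/0.83852 + 246.4 = 197.4964

c0=(473.72, 285.81) c1=(558.30, 296.42) c2=(570.12, 205.94) c3=(479.06, 197.50)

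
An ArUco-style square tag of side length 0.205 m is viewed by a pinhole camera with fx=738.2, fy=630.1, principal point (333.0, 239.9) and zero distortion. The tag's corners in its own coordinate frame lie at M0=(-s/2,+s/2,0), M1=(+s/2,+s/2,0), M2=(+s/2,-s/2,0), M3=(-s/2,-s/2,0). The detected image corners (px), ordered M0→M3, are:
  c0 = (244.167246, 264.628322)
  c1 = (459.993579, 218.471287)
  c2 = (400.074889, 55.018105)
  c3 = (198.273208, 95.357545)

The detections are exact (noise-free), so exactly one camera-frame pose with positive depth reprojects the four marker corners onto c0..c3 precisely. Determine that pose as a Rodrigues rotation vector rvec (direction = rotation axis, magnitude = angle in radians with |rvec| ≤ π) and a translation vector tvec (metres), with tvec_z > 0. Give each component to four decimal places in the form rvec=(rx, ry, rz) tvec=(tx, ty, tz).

Intrinsics K: fx=738.2, fy=630.1, cx=333.0, cy=239.9
Marker side s = 0.205 m; corners in marker frame (Z=0):
  M0 = (-0.1025, +0.1025, 0)
  M1 = (+0.1025, +0.1025, 0)
  M2 = (+0.1025, -0.1025, 0)
  M3 = (-0.1025, -0.1025, 0)
Detected image corners:
  c0 = (244.167246, 264.628322) px
  c1 = (459.993579, 218.471287) px
  c2 = (400.074889, 55.018105) px
  c3 = (198.273208, 95.357545) px
Planar DLT: solve 8×8 A·h = b for H (H[2,2]=1):
  H  [+1043.47869 +145.06553 +325.54140]
  H  [-197.77032 +756.30415 +155.22474]
  H  [+0.08013 -0.34793 +1.00000]
B = K⁻¹H; ‖b₁‖=1.422055, ‖b₂‖=1.422055; λ = 2/(‖b₁‖+‖b₂‖) = 0.703208, sign → tz>0 ⇒ λ=+0.703208
r₁ = λ·B[:,0] = (+0.96860,-0.24217,+0.05635); r₂ = λ·B[:,1] = (+0.24856,+0.93721,-0.24467)
r₃ = r₁×r₂ = (+0.00644,+0.25099,+0.96797); SVD([r₁ r₂ r₃]) → R = UVᵀ:
  R  [+0.96860 +0.24856 +0.00644]
  R  [-0.24217 +0.93721 +0.25099]
  R  [+0.05635 -0.24467 +0.96797]
t = (-0.00711, -0.09450, +0.70321) m
tr R = 2.873771; θ = arccos((tr R − 1)/2) = 0.357182 rad = 20.465°
axis k = ((R−Rᵀ)₃₂, (R−Rᵀ)₁₃, (R−Rᵀ)₂₁) / (2 sinθ) = (-0.708818, -0.071376, -0.701771)
rvec = θ·k = (-0.253177, -0.025494, -0.250660)

rvec=(-0.2532, -0.0255, -0.2507) tvec=(-0.0071, -0.0945, 0.7032)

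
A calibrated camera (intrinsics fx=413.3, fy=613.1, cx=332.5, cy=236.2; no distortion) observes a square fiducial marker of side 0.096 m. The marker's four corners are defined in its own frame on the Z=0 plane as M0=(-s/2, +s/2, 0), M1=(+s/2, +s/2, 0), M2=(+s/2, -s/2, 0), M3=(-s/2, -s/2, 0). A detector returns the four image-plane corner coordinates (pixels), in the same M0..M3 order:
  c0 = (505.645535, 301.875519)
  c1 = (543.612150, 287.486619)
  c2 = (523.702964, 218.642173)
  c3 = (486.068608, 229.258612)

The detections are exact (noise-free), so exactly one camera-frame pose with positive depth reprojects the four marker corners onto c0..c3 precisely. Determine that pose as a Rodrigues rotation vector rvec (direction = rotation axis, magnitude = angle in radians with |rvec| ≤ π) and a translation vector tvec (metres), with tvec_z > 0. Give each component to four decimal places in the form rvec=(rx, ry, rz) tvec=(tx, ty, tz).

Intrinsics K: fx=413.3, fy=613.1, cx=332.5, cy=236.2
Marker side s = 0.096 m; corners in marker frame (Z=0):
  M0 = (-0.0480, +0.0480, 0)
  M1 = (+0.0480, +0.0480, 0)
  M2 = (+0.0480, -0.0480, 0)
  M3 = (-0.0480, -0.0480, 0)
Detected image corners:
  c0 = (505.645535, 301.875519) px
  c1 = (543.612150, 287.486619) px
  c2 = (523.702964, 218.642173) px
  c3 = (486.068608, 229.258612) px
Planar DLT: solve 8×8 A·h = b for H (H[2,2]=1):
  H  [+647.91550 +25.80418 +515.03971]
  H  [-1.85527 +645.68837 +258.57432]
  H  [+0.49380 -0.34947 +1.00000]
B = K⁻¹H; ‖b₁‖=1.284923, ‖b₂‖=1.284923; λ = 2/(‖b₁‖+‖b₂‖) = 0.778257, sign → tz>0 ⇒ λ=+0.778257
r₁ = λ·B[:,0] = (+0.91087,-0.15041,+0.38431); r₂ = λ·B[:,1] = (+0.26740,+0.92441,-0.27198)
r₃ = r₁×r₂ = (-0.31435,+0.35050,+0.88223); SVD([r₁ r₂ r₃]) → R = UVᵀ:
  R  [+0.91087 +0.26740 -0.31435]
  R  [-0.15041 +0.92441 +0.35050]
  R  [+0.38431 -0.27198 +0.88223]
t = (+0.34373, +0.02840, +0.77826) m
tr R = 2.717509; θ = arccos((tr R − 1)/2) = 0.537962 rad = 30.823°
axis k = ((R−Rᵀ)₃₂, (R−Rᵀ)₁₃, (R−Rᵀ)₂₁) / (2 sinθ) = (-0.607432, -0.681763, -0.407708)
rvec = θ·k = (-0.326775, -0.366763, -0.219332)

rvec=(-0.3268, -0.3668, -0.2193) tvec=(0.3437, 0.0284, 0.7783)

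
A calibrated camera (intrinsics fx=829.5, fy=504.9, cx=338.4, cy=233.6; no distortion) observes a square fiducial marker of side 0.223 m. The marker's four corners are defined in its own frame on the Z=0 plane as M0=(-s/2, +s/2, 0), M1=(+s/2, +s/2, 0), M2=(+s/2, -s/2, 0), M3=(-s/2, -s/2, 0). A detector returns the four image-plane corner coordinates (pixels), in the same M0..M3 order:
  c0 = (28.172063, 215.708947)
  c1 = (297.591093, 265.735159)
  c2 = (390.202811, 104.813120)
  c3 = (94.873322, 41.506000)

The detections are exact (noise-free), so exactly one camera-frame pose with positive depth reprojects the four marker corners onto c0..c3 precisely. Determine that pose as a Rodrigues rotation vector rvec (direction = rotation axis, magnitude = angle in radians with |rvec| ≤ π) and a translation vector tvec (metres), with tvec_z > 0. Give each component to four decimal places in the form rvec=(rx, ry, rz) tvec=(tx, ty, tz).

rvec=(0.3200, -0.0774, 0.3219) tvec=(-0.1030, -0.0901, 0.6348)

Intrinsics K: fx=829.5, fy=504.9, cx=338.4, cy=233.6
Marker side s = 0.223 m; corners in marker frame (Z=0):
  M0 = (-0.1115, +0.1115, 0)
  M1 = (+0.1115, +0.1115, 0)
  M2 = (+0.1115, -0.1115, 0)
  M3 = (-0.1115, -0.1115, 0)
Detected image corners:
  c0 = (28.172063, 215.708947) px
  c1 = (297.591093, 265.735159) px
  c2 = (390.202811, 104.813120) px
  c3 = (94.873322, 41.506000) px
Planar DLT: solve 8×8 A·h = b for H (H[2,2]=1):
  H  [+1303.24798 -263.78256 +203.74326]
  H  [+283.54498 +824.06412 +161.92867]
  H  [+0.19743 +0.46717 +1.00000]
B = K⁻¹H; ‖b₁‖=1.575416, ‖b₂‖=1.575416; λ = 2/(‖b₁‖+‖b₂‖) = 0.634753, sign → tz>0 ⇒ λ=+0.634753
r₁ = λ·B[:,0] = (+0.94615,+0.29849,+0.12532); r₂ = λ·B[:,1] = (-0.32283,+0.89880,+0.29654)
r₃ = r₁×r₂ = (-0.02413,-0.32103,+0.94676); SVD([r₁ r₂ r₃]) → R = UVᵀ:
  R  [+0.94615 -0.32283 -0.02413]
  R  [+0.29849 +0.89880 -0.32103]
  R  [+0.12532 +0.29654 +0.94676]
t = (-0.10304, -0.09010, +0.63475) m
tr R = 2.791716; θ = arccos((tr R − 1)/2) = 0.460438 rad = 26.381°
axis k = ((R−Rᵀ)₃₂, (R−Rᵀ)₁₃, (R−Rᵀ)₂₁) / (2 sinθ) = (+0.694924, -0.168169, +0.699142)
rvec = θ·k = (+0.319970, -0.077432, +0.321911)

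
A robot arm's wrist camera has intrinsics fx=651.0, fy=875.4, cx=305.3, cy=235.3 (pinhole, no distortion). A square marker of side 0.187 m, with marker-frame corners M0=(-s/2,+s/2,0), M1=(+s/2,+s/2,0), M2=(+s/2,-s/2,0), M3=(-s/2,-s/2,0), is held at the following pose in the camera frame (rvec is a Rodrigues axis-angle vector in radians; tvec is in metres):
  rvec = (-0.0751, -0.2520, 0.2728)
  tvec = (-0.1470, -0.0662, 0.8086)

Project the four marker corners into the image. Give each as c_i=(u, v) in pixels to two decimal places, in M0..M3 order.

Intrinsics K: fx=651.0, fy=875.4, cx=305.3, cy=235.3
Marker side s = 0.187 m; corners in marker frame (Z=0):
  M0 = (-0.0935, +0.0935, 0)
  M1 = (+0.0935, +0.0935, 0)
  M2 = (+0.0935, -0.0935, 0)
  M3 = (-0.0935, -0.0935, 0)
rvec = (-0.0751, -0.2520, 0.2728), |rvec| = θ = 0.37890 rad = 21.709°
Rodrigues: sinθ=0.36990, 1−cosθ=0.07093; R = I + sinθ·[k]× + (1−cosθ)·[k]×²:
    [+0.93186 -0.25697 -0.25614]
    [+0.27567 +0.96045 +0.03935]
    [+0.23589 -0.10728 +0.96584]
t = (-0.1470, -0.0662, 0.8086) m
M0: Pc = R·M0+t = (-0.25816, -0.00217, +0.77651); u = 651.0·(-0.25816)/0.77651 + 305.3 = 88.8721, v = 875.4·(-0.00217)/0.77651 + 235.3 = 232.8499
M1: Pc = R·M1+t = (-0.08390, +0.04938, +0.82063); u = 651.0·(-0.08390)/0.82063 + 305.3 = 238.7441, v = 875.4·(+0.04938)/0.82063 + 235.3 = 287.9726
M2: Pc = R·M2+t = (-0.03584, -0.13023, +0.84069); u = 651.0·(-0.03584)/0.84069 + 305.3 = 277.5432, v = 875.4·(-0.13023)/0.84069 + 235.3 = 99.6960
M3: Pc = R·M3+t = (-0.21010, -0.18178, +0.79657); u = 651.0·(-0.21010)/0.79657 + 305.3 = 133.5942, v = 875.4·(-0.18178)/0.79657 + 235.3 = 35.5354

c0=(88.87, 232.85) c1=(238.74, 287.97) c2=(277.54, 99.70) c3=(133.59, 35.54)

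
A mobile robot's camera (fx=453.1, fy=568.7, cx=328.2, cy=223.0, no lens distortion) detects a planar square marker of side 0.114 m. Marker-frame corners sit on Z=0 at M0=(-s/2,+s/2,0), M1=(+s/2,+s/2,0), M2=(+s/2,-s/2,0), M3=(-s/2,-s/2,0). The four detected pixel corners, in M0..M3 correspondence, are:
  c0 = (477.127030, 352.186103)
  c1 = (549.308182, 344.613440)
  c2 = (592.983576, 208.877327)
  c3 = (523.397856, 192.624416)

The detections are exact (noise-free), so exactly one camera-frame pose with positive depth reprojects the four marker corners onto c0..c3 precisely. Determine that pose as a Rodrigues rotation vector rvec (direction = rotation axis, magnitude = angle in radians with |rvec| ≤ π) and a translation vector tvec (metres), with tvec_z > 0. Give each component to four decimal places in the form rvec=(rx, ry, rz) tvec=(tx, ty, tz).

rvec=(0.3030, -0.5881, 0.1755) tvec=(0.1881, 0.0387, 0.4067)

Intrinsics K: fx=453.1, fy=568.7, cx=328.2, cy=223.0
Marker side s = 0.114 m; corners in marker frame (Z=0):
  M0 = (-0.0570, +0.0570, 0)
  M1 = (+0.0570, +0.0570, 0)
  M2 = (+0.0570, -0.0570, 0)
  M3 = (-0.0570, -0.0570, 0)
Detected image corners:
  c0 = (477.127030, 352.186103) px
  c1 = (549.308182, 344.613440) px
  c2 = (592.983576, 208.877327) px
  c3 = (523.397856, 192.624416) px
Planar DLT: solve 8×8 A·h = b for H (H[2,2]=1):
  H  [+1371.52048 -90.20674 +537.80419]
  H  [+418.78700 +1442.33458 +277.13147]
  H  [+1.39885 +0.56633 +1.00000]
B = K⁻¹H; ‖b₁‖=2.459097, ‖b₂‖=2.459097; λ = 2/(‖b₁‖+‖b₂‖) = 0.406653, sign → tz>0 ⇒ λ=+0.406653
r₁ = λ·B[:,0] = (+0.81889,+0.07640,+0.56885); r₂ = λ·B[:,1] = (-0.24778,+0.94105,+0.23030)
r₃ = r₁×r₂ = (-0.51772,-0.32954,+0.78954); SVD([r₁ r₂ r₃]) → R = UVᵀ:
  R  [+0.81889 -0.24778 -0.51772]
  R  [+0.07640 +0.94105 -0.32954]
  R  [+0.56885 +0.23030 +0.78954]
t = (+0.18812, +0.03871, +0.40665) m
tr R = 2.549476; θ = arccos((tr R − 1)/2) = 0.684496 rad = 39.219°
axis k = ((R−Rᵀ)₃₂, (R−Rᵀ)₁₃, (R−Rᵀ)₂₁) / (2 sinθ) = (+0.442712, -0.859237, +0.256354)
rvec = θ·k = (+0.303035, -0.588144, +0.175473)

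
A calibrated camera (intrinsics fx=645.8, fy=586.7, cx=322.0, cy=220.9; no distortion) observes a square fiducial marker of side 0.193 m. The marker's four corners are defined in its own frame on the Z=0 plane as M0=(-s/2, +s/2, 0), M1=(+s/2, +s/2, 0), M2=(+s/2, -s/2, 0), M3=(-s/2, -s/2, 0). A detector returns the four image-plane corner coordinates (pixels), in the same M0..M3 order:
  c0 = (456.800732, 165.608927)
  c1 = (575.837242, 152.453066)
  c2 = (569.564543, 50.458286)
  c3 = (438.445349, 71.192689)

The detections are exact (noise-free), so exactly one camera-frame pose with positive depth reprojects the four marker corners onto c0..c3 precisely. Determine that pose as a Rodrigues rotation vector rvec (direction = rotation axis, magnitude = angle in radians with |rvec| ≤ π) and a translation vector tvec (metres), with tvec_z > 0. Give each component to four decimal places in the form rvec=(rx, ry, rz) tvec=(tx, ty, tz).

rvec=(0.6284, 0.2842, -0.1945) tvec=(0.2991, -0.1909, 1.0351)

Intrinsics K: fx=645.8, fy=586.7, cx=322.0, cy=220.9
Marker side s = 0.193 m; corners in marker frame (Z=0):
  M0 = (-0.0965, +0.0965, 0)
  M1 = (+0.0965, +0.0965, 0)
  M2 = (+0.0965, -0.0965, 0)
  M3 = (-0.0965, -0.0965, 0)
Detected image corners:
  c0 = (456.800732, 165.608927) px
  c1 = (575.837242, 152.453066) px
  c2 = (569.564543, 50.458286) px
  c3 = (438.445349, 71.192689) px
Planar DLT: solve 8×8 A·h = b for H (H[2,2]=1):
  H  [+489.21328 +335.56510 +508.61712]
  H  [-120.67764 +566.61064 +112.69576]
  H  [-0.30825 +0.53087 +1.00000]
B = K⁻¹H; ‖b₁‖=0.966114, ‖b₂‖=0.966114; λ = 2/(‖b₁‖+‖b₂‖) = 1.035074, sign → tz>0 ⇒ λ=+1.035074
r₁ = λ·B[:,0] = (+0.94318,-0.09277,-0.31906); r₂ = λ·B[:,1] = (+0.26386,+0.79274,+0.54949)
r₃ = r₁×r₂ = (+0.20195,-0.60246,+0.77218); SVD([r₁ r₂ r₃]) → R = UVᵀ:
  R  [+0.94318 +0.26386 +0.20195]
  R  [-0.09277 +0.79274 -0.60246]
  R  [-0.31906 +0.54949 +0.77218]
t = (+0.29911, -0.19090, +1.03507) m
tr R = 2.508105; θ = arccos((tr R − 1)/2) = 0.716586 rad = 41.057°
axis k = ((R−Rᵀ)₃₂, (R−Rᵀ)₁₃, (R−Rᵀ)₂₁) / (2 sinθ) = (+0.876921, +0.396617, -0.271485)
rvec = θ·k = (+0.628390, +0.284210, -0.194542)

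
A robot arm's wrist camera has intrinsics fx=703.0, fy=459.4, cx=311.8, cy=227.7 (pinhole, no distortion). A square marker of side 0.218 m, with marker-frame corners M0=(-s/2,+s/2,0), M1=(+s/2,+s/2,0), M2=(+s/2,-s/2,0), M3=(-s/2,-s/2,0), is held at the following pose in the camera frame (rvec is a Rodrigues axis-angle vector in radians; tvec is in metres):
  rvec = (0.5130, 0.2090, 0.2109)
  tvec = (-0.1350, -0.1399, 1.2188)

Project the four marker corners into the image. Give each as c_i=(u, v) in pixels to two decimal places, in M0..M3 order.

Intrinsics K: fx=703.0, fy=459.4, cx=311.8, cy=227.7
Marker side s = 0.218 m; corners in marker frame (Z=0):
  M0 = (-0.1090, +0.1090, 0)
  M1 = (+0.1090, +0.1090, 0)
  M2 = (+0.1090, -0.1090, 0)
  M3 = (-0.1090, -0.1090, 0)
rvec = (0.5130, 0.2090, 0.2109), |rvec| = θ = 0.59273 rad = 33.961°
Rodrigues: sinθ=0.55863, 1−cosθ=0.17058; R = I + sinθ·[k]× + (1−cosθ)·[k]×²:
    [+0.95720 -0.14671 +0.24951]
    [+0.25082 +0.85063 -0.46208]
    [-0.14444 +0.50489 +0.85101]
t = (-0.1350, -0.1399, 1.2188) m
M0: Pc = R·M0+t = (-0.25533, -0.07452, +1.28958); u = 703.0·(-0.25533)/1.28958 + 311.8 = 172.6118, v = 459.4·(-0.07452)/1.28958 + 227.7 = 201.1525
M1: Pc = R·M1+t = (-0.04666, -0.01984, +1.25809); u = 703.0·(-0.04666)/1.25809 + 311.8 = 285.7288, v = 459.4·(-0.01984)/1.25809 + 227.7 = 220.4546
M2: Pc = R·M2+t = (-0.01467, -0.20528, +1.14802); u = 703.0·(-0.01467)/1.14802 + 311.8 = 302.8140, v = 459.4·(-0.20528)/1.14802 + 227.7 = 145.5544
M3: Pc = R·M3+t = (-0.22334, -0.25996, +1.17951); u = 703.0·(-0.22334)/1.17951 + 311.8 = 178.6855, v = 459.4·(-0.25996)/1.17951 + 227.7 = 126.4507

c0=(172.61, 201.15) c1=(285.73, 220.45) c2=(302.81, 145.55) c3=(178.69, 126.45)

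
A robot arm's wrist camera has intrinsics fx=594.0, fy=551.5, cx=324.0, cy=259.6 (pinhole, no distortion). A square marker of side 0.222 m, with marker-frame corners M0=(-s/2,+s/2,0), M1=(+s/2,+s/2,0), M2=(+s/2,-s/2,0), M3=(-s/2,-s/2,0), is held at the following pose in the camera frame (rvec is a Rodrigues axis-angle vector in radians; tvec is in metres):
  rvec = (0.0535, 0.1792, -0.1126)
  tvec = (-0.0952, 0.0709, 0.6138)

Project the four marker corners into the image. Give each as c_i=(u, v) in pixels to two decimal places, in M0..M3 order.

Intrinsics K: fx=594.0, fy=551.5, cx=324.0, cy=259.6
Marker side s = 0.222 m; corners in marker frame (Z=0):
  M0 = (-0.1110, +0.1110, 0)
  M1 = (+0.1110, +0.1110, 0)
  M2 = (+0.1110, -0.1110, 0)
  M3 = (-0.1110, -0.1110, 0)
rvec = (0.0535, 0.1792, -0.1126), |rvec| = θ = 0.21830 rad = 12.508°
Rodrigues: sinθ=0.21657, 1−cosθ=0.02373; R = I + sinθ·[k]× + (1−cosθ)·[k]×²:
    [+0.97769 +0.11648 +0.17478]
    [-0.10693 +0.99226 -0.06313]
    [-0.18078 +0.04303 +0.98258]
t = (-0.0952, 0.0709, 0.6138) m
M0: Pc = R·M0+t = (-0.19079, +0.19291, +0.63864); u = 594.0·(-0.19079)/0.63864 + 324.0 = 146.5426, v = 551.5·(+0.19291)/0.63864 + 259.6 = 426.1879
M1: Pc = R·M1+t = (+0.02625, +0.16917, +0.59851); u = 594.0·(+0.02625)/0.59851 + 324.0 = 350.0557, v = 551.5·(+0.16917)/0.59851 + 259.6 = 415.4839
M2: Pc = R·M2+t = (+0.00039, -0.05111, +0.58896); u = 594.0·(+0.00039)/0.58896 + 324.0 = 324.3978, v = 551.5·(-0.05111)/0.58896 + 259.6 = 211.7401
M3: Pc = R·M3+t = (-0.21665, -0.02737, +0.62909); u = 594.0·(-0.21665)/0.62909 + 324.0 = 119.4314, v = 551.5·(-0.02737)/0.62909 + 259.6 = 235.6046

c0=(146.54, 426.19) c1=(350.06, 415.48) c2=(324.40, 211.74) c3=(119.43, 235.60)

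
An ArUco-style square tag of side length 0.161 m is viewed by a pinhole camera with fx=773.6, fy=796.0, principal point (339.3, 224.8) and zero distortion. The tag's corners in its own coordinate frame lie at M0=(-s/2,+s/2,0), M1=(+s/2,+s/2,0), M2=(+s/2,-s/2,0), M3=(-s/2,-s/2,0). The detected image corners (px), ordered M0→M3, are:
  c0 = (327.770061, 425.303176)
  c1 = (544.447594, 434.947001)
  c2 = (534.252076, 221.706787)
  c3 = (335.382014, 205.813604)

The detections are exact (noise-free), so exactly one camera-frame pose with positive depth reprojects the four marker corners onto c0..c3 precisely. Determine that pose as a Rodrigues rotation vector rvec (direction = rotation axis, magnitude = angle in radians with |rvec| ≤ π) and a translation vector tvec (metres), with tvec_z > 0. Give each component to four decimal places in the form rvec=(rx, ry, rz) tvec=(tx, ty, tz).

Intrinsics K: fx=773.6, fy=796.0, cx=339.3, cy=224.8
Marker side s = 0.161 m; corners in marker frame (Z=0):
  M0 = (-0.0805, +0.0805, 0)
  M1 = (+0.0805, +0.0805, 0)
  M2 = (+0.0805, -0.0805, 0)
  M3 = (-0.0805, -0.0805, 0)
Detected image corners:
  c0 = (327.770061, 425.303176) px
  c1 = (544.447594, 434.947001) px
  c2 = (534.252076, 221.706787) px
  c3 = (335.382014, 205.813604) px
Planar DLT: solve 8×8 A·h = b for H (H[2,2]=1):
  H  [+1379.98068 -223.42107 +437.19886]
  H  [+148.03655 +1171.74815 +317.40366]
  H  [+0.21089 -0.53365 +1.00000]
B = K⁻¹H; ‖b₁‖=1.709124, ‖b₂‖=1.709124; λ = 2/(‖b₁‖+‖b₂‖) = 0.585095, sign → tz>0 ⇒ λ=+0.585095
r₁ = λ·B[:,0] = (+0.98960,+0.07397,+0.12339); r₂ = λ·B[:,1] = (-0.03203,+0.94946,-0.31223)
r₃ = r₁×r₂ = (-0.14025,+0.30503,+0.94196); SVD([r₁ r₂ r₃]) → R = UVᵀ:
  R  [+0.98960 -0.03203 -0.14025]
  R  [+0.07397 +0.94946 +0.30503]
  R  [+0.12339 -0.31223 +0.94196]
t = (+0.07404, +0.06807, +0.58509) m
tr R = 2.881020; θ = arccos((tr R − 1)/2) = 0.346668 rad = 19.863°
axis k = ((R−Rᵀ)₃₂, (R−Rᵀ)₁₃, (R−Rᵀ)₂₁) / (2 sinθ) = (-0.908372, -0.387978, +0.155990)
rvec = θ·k = (-0.314903, -0.134500, +0.054077)

rvec=(-0.3149, -0.1345, 0.0541) tvec=(0.0740, 0.0681, 0.5851)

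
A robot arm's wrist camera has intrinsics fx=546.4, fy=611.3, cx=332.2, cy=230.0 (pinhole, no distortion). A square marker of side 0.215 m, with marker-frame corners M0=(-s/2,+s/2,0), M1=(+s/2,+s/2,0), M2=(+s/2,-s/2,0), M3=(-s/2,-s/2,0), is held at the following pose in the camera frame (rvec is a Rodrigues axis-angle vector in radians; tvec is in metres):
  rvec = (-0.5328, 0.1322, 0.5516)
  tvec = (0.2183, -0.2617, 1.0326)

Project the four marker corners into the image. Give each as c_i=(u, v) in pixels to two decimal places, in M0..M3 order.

Intrinsics K: fx=546.4, fy=611.3, cx=332.2, cy=230.0
Marker side s = 0.215 m; corners in marker frame (Z=0):
  M0 = (-0.1075, +0.1075, 0)
  M1 = (+0.1075, +0.1075, 0)
  M2 = (+0.1075, -0.1075, 0)
  M3 = (-0.1075, -0.1075, 0)
rvec = (-0.5328, 0.1322, 0.5516), |rvec| = θ = 0.77821 rad = 44.588°
Rodrigues: sinθ=0.70201, 1−cosθ=0.28783; R = I + sinθ·[k]× + (1−cosθ)·[k]×²:
    [+0.84709 -0.53106 -0.02042]
    [+0.46411 +0.72048 +0.51528]
    [-0.25893 -0.44597 +0.85678]
t = (0.2183, -0.2617, 1.0326) m
M0: Pc = R·M0+t = (+0.07015, -0.23414, +1.01249); u = 546.4·(+0.07015)/1.01249 + 332.2 = 370.0565, v = 611.3·(-0.23414)/1.01249 + 230.0 = 88.6360
M1: Pc = R·M1+t = (+0.25227, -0.13436, +0.95682); u = 546.4·(+0.25227)/0.95682 + 332.2 = 476.2620, v = 611.3·(-0.13436)/0.95682 + 230.0 = 144.1612
M2: Pc = R·M2+t = (+0.36645, -0.28926, +1.05271); u = 546.4·(+0.36645)/1.05271 + 332.2 = 522.4039, v = 611.3·(-0.28926)/1.05271 + 230.0 = 62.0289
M3: Pc = R·M3+t = (+0.18433, -0.38904, +1.10838); u = 546.4·(+0.18433)/1.10838 + 332.2 = 423.0684, v = 611.3·(-0.38904)/1.10838 + 230.0 = 15.4323

c0=(370.06, 88.64) c1=(476.26, 144.16) c2=(522.40, 62.03) c3=(423.07, 15.43)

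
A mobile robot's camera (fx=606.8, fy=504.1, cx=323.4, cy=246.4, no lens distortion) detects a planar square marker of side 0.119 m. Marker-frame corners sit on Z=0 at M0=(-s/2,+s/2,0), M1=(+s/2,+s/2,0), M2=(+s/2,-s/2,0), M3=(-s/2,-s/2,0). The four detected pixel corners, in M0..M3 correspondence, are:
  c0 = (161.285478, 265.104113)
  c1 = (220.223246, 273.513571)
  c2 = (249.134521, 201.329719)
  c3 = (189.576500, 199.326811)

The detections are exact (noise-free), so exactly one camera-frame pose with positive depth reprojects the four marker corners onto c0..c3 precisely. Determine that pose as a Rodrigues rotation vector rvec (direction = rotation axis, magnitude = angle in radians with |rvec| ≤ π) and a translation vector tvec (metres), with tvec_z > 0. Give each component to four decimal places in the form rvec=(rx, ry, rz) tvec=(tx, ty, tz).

rvec=(-0.3143, 0.6425, 0.1977) tvec=(-0.1594, -0.0197, 0.8096)

Intrinsics K: fx=606.8, fy=504.1, cx=323.4, cy=246.4
Marker side s = 0.119 m; corners in marker frame (Z=0):
  M0 = (-0.0595, +0.0595, 0)
  M1 = (+0.0595, +0.0595, 0)
  M2 = (+0.0595, -0.0595, 0)
  M3 = (-0.0595, -0.0595, 0)
Detected image corners:
  c0 = (161.285478, 265.104113) px
  c1 = (220.223246, 273.513571) px
  c2 = (249.134521, 201.329719) px
  c3 = (189.576500, 199.326811) px
Planar DLT: solve 8×8 A·h = b for H (H[2,2]=1):
  H  [+342.19973 -297.36293 +203.95343]
  H  [-135.02517 +513.02437 +234.12913]
  H  [-0.75943 -0.27863 +1.00000]
B = K⁻¹H; ‖b₁‖=1.235221, ‖b₂‖=1.235221; λ = 2/(‖b₁‖+‖b₂‖) = 0.809572, sign → tz>0 ⇒ λ=+0.809572
r₁ = λ·B[:,0] = (+0.78422,+0.08367,-0.61481); r₂ = λ·B[:,1] = (-0.27651,+0.93416,-0.22557)
r₃ = r₁×r₂ = (+0.55546,+0.34690,+0.75573); SVD([r₁ r₂ r₃]) → R = UVᵀ:
  R  [+0.78422 -0.27651 +0.55546]
  R  [+0.08367 +0.93416 +0.34690]
  R  [-0.61481 -0.22557 +0.75573]
t = (-0.15936, -0.01971, +0.80957) m
tr R = 2.474110; θ = arccos((tr R − 1)/2) = 0.742094 rad = 42.519°
axis k = ((R−Rᵀ)₃₂, (R−Rᵀ)₁₃, (R−Rᵀ)₂₁) / (2 sinθ) = (-0.423532, +0.865802, +0.266471)
rvec = θ·k = (-0.314301, +0.642507, +0.197746)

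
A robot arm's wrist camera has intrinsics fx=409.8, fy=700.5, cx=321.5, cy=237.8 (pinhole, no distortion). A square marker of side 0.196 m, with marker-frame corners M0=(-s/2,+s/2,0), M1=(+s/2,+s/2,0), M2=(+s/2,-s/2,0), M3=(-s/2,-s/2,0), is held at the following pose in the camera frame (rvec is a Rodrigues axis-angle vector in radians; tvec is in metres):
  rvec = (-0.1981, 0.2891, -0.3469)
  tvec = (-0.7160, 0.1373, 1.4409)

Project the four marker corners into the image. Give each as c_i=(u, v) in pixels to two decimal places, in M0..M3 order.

c0=(101.35, 365.63) c1=(145.67, 334.44) c2=(134.40, 243.43) c3=(91.83, 276.56)

Intrinsics K: fx=409.8, fy=700.5, cx=321.5, cy=237.8
Marker side s = 0.196 m; corners in marker frame (Z=0):
  M0 = (-0.0980, +0.0980, 0)
  M1 = (+0.0980, +0.0980, 0)
  M2 = (+0.0980, -0.0980, 0)
  M3 = (-0.0980, -0.0980, 0)
rvec = (-0.1981, 0.2891, -0.3469), |rvec| = θ = 0.49311 rad = 28.253°
Rodrigues: sinθ=0.47337, 1−cosθ=0.11914; R = I + sinθ·[k]× + (1−cosθ)·[k]×²:
    [+0.90009 +0.30495 +0.31120]
    [-0.36107 +0.92181 +0.14103]
    [-0.24386 -0.23931 +0.93982]
t = (-0.7160, 0.1373, 1.4409) m
M0: Pc = R·M0+t = (-0.77432, +0.26302, +1.44135); u = 409.8·(-0.77432)/1.44135 + 321.5 = 101.3462, v = 700.5·(+0.26302)/1.44135 + 237.8 = 365.6300
M1: Pc = R·M1+t = (-0.59791, +0.19225, +1.39355); u = 409.8·(-0.59791)/1.39355 + 321.5 = 145.6744, v = 700.5·(+0.19225)/1.39355 + 237.8 = 334.4402
M2: Pc = R·M2+t = (-0.65768, +0.01158, +1.44045); u = 409.8·(-0.65768)/1.44045 + 321.5 = 134.3953, v = 700.5·(+0.01158)/1.44045 + 237.8 = 243.4302
M3: Pc = R·M3+t = (-0.83409, +0.08235, +1.48825); u = 409.8·(-0.83409)/1.48825 + 321.5 = 91.8264, v = 700.5·(+0.08235)/1.48825 + 237.8 = 276.5598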